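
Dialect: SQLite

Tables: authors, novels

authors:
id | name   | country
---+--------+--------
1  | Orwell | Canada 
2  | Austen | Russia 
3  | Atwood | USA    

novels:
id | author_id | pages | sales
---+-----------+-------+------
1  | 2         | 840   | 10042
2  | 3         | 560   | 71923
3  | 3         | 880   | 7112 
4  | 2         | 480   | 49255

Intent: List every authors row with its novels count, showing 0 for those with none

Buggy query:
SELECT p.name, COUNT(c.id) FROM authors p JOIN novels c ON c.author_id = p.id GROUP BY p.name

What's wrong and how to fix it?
Bug: An inner join excludes parents with zero children

Fix: Use LEFT JOIN so parents without children still appear (COUNT(c.id) gives 0)

Corrected query:
SELECT p.name, COUNT(c.id) FROM authors p LEFT JOIN novels c ON c.author_id = p.id GROUP BY p.name

Result:
name   | COUNT(c.id)
-------+------------
Atwood | 2          
Austen | 2          
Orwell | 0          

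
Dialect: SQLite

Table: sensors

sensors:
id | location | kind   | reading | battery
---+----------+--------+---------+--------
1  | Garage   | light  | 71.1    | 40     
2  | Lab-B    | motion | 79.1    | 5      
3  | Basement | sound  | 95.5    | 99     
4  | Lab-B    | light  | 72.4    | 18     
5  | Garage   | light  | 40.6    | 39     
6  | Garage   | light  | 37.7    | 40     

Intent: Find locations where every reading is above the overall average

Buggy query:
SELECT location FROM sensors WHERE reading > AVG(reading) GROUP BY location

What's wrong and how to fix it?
Bug: WHERE evaluates per row before aggregation, so AVG() is unavailable

Fix: Use a subquery for AVG and a HAVING MIN(...) filter so the condition holds for every row in the group

Corrected query:
SELECT location FROM sensors GROUP BY location HAVING MIN(reading) > (SELECT AVG(reading) FROM sensors)

Result:
location
--------
Basement
Lab-B   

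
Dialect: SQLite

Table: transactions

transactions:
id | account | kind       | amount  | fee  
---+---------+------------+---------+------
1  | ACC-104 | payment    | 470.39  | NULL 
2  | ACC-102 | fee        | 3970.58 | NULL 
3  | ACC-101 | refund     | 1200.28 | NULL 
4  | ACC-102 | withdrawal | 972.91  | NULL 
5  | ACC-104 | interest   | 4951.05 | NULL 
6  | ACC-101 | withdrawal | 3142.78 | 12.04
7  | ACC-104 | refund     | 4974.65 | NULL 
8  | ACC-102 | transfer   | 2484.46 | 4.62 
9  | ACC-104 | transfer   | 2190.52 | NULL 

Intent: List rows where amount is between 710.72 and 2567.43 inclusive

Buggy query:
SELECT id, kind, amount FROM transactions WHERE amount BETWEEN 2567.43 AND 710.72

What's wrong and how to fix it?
Bug: BETWEEN expects the lower bound first; with 2567.43 AND 710.72 the range is empty

Fix: Swap the bounds so the smaller value comes first

Corrected query:
SELECT id, kind, amount FROM transactions WHERE amount BETWEEN 710.72 AND 2567.43

Result:
id | kind       | amount 
---+------------+--------
3  | refund     | 1200.28
4  | withdrawal | 972.91 
8  | transfer   | 2484.46
9  | transfer   | 2190.52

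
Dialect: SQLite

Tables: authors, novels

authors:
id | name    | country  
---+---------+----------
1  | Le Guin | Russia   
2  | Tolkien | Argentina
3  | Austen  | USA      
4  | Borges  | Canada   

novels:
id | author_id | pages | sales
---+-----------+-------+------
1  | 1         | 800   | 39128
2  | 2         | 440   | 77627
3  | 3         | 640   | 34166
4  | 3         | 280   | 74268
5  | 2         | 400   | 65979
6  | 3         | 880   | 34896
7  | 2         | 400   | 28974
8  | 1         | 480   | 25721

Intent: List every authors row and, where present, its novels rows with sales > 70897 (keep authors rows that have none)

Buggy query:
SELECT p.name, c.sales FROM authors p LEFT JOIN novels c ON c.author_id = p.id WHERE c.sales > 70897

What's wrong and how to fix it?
Bug: Filtering c.sales in WHERE discards the NULL rows produced by LEFT JOIN, turning it into an inner join

Fix: Put 'c.sales > 70897' in the JOIN's ON clause instead of WHERE

Corrected query:
SELECT p.name, c.sales FROM authors p LEFT JOIN novels c ON c.author_id = p.id AND c.sales > 70897

Result:
name    | sales
--------+------
Le Guin | NULL 
Tolkien | 77627
Austen  | 74268
Borges  | NULL 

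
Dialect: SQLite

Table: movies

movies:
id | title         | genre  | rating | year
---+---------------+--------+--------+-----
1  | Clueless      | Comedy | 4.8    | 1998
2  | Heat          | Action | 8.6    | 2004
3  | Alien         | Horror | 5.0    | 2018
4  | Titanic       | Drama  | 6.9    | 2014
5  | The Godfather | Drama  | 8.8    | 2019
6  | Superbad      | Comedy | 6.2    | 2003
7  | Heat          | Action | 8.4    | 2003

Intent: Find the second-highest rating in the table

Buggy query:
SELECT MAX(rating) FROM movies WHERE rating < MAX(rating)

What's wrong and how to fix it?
Bug: The inner MAX is an aggregate inside WHERE, which is not allowed

Fix: Compute the overall MAX in a subquery, then take MAX of rows below it

Corrected query:
SELECT MAX(rating) FROM movies WHERE rating < (SELECT MAX(rating) FROM movies)

Result:
MAX(rating)
-----------
8.6        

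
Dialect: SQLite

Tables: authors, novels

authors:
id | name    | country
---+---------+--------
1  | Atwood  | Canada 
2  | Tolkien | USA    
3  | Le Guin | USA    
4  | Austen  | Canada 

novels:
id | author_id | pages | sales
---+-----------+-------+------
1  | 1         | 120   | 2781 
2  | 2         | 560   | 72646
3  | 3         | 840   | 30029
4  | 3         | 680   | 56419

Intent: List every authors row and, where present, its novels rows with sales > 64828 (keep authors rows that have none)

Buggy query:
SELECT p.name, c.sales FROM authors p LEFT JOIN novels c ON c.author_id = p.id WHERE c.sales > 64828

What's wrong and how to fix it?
Bug: Filtering c.sales in WHERE discards the NULL rows produced by LEFT JOIN, turning it into an inner join

Fix: Put 'c.sales > 64828' in the JOIN's ON clause instead of WHERE

Corrected query:
SELECT p.name, c.sales FROM authors p LEFT JOIN novels c ON c.author_id = p.id AND c.sales > 64828

Result:
name    | sales
--------+------
Atwood  | NULL 
Tolkien | 72646
Le Guin | NULL 
Austen  | NULL 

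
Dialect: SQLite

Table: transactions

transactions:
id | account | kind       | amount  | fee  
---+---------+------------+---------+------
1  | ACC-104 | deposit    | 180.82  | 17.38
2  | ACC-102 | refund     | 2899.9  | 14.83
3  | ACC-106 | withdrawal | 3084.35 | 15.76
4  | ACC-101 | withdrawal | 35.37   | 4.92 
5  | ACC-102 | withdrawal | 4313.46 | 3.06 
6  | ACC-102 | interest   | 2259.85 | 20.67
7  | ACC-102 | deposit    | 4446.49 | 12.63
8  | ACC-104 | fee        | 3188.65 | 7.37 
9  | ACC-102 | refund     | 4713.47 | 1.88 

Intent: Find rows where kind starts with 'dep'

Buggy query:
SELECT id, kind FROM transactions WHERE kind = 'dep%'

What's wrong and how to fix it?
Bug: Wildcards only work with LIKE; '=' treats '%' as a literal character

Fix: Use LIKE for wildcard pattern matching

Corrected query:
SELECT id, kind FROM transactions WHERE kind LIKE 'dep%'

Result:
id | kind   
---+--------
1  | deposit
7  | deposit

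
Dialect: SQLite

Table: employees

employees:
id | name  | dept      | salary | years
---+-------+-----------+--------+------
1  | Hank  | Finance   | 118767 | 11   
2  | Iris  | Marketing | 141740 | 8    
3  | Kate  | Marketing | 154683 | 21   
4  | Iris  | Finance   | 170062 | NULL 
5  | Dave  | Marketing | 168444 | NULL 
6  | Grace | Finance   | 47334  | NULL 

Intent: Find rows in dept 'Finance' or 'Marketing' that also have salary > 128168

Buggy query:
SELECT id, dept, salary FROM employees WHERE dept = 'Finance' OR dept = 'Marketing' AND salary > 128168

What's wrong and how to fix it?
Bug: Without parentheses, AND is evaluated before OR, so the salary filter only applies to the 'Marketing' branch

Fix: Add parentheses around the OR so the AND applies to both alternatives

Corrected query:
SELECT id, dept, salary FROM employees WHERE (dept = 'Finance' OR dept = 'Marketing') AND salary > 128168

Result:
id | dept      | salary
---+-----------+-------
2  | Marketing | 141740
3  | Marketing | 154683
4  | Finance   | 170062
5  | Marketing | 168444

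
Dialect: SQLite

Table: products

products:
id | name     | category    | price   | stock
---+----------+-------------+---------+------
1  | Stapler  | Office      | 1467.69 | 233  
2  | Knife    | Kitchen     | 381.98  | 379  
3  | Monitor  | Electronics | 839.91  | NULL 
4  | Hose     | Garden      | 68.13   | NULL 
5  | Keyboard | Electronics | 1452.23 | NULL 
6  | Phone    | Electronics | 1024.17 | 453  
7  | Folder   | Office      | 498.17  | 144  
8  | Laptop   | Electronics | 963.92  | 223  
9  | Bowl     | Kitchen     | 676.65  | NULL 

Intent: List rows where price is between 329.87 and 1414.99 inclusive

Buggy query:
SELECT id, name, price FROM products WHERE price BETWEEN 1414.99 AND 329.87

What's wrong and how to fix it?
Bug: The bounds are reversed; BETWEEN a AND b requires a <= b to match anything

Fix: Write BETWEEN 329.87 AND 1414.99

Corrected query:
SELECT id, name, price FROM products WHERE price BETWEEN 329.87 AND 1414.99

Result:
id | name    | price  
---+---------+--------
2  | Knife   | 381.98 
3  | Monitor | 839.91 
6  | Phone   | 1024.17
7  | Folder  | 498.17 
8  | Laptop  | 963.92 
9  | Bowl    | 676.65 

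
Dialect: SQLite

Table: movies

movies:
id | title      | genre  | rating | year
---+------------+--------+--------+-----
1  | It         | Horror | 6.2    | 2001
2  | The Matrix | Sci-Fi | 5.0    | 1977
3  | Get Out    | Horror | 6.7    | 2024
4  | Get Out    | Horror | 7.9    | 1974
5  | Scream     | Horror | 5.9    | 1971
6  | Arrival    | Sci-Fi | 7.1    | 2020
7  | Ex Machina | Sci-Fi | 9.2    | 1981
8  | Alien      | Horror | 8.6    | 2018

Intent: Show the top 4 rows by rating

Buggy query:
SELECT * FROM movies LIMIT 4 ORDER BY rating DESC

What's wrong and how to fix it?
Bug: LIMIT must come after ORDER BY

Fix: Sort with ORDER BY, then apply LIMIT

Corrected query:
SELECT * FROM movies ORDER BY rating DESC LIMIT 4

Result:
id | title      | genre  | rating | year
---+------------+--------+--------+-----
7  | Ex Machina | Sci-Fi | 9.2    | 1981
8  | Alien      | Horror | 8.6    | 2018
4  | Get Out    | Horror | 7.9    | 1974
6  | Arrival    | Sci-Fi | 7.1    | 2020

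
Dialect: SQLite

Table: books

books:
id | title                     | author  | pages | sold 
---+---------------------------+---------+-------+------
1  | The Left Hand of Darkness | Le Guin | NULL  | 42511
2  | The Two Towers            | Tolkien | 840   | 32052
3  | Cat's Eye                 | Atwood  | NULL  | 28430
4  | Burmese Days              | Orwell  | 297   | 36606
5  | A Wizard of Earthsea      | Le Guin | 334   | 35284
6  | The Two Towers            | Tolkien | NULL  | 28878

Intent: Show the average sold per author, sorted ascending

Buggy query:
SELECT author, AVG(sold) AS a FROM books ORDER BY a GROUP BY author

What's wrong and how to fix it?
Bug: GROUP BY must precede ORDER BY

Fix: Move ORDER BY to the end, after GROUP BY

Corrected query:
SELECT author, AVG(sold) AS a FROM books GROUP BY author ORDER BY a

Result:
author  | a      
--------+--------
Atwood  | 28430  
Tolkien | 30465  
Orwell  | 36606  
Le Guin | 38897.5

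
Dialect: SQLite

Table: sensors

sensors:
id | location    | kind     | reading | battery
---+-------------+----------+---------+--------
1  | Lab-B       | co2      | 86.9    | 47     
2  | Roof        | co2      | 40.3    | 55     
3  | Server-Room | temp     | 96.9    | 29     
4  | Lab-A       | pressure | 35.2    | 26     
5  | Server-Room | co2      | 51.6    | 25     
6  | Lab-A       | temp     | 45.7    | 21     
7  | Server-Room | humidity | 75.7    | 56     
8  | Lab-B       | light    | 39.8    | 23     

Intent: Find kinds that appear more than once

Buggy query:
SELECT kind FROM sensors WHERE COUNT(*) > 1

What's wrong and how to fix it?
Bug: COUNT(*) is an aggregate and cannot be used in WHERE

Fix: GROUP BY kind, then filter groups with HAVING COUNT(*) > 1

Corrected query:
SELECT kind FROM sensors GROUP BY kind HAVING COUNT(*) > 1

Result:
kind
----
co2 
temp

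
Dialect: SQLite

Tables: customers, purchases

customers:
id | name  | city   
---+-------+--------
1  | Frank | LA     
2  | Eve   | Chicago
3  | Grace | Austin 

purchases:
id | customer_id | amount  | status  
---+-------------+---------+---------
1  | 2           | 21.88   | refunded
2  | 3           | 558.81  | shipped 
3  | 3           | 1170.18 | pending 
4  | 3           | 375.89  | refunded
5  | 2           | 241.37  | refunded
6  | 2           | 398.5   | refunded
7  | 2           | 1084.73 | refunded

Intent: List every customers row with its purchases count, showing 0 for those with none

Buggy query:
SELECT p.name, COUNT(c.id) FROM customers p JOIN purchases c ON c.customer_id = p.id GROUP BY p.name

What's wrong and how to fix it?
Bug: An inner join excludes parents with zero children

Fix: Use LEFT JOIN so parents without children still appear (COUNT(c.id) gives 0)

Corrected query:
SELECT p.name, COUNT(c.id) FROM customers p LEFT JOIN purchases c ON c.customer_id = p.id GROUP BY p.name

Result:
name  | COUNT(c.id)
------+------------
Eve   | 4          
Frank | 0          
Grace | 3          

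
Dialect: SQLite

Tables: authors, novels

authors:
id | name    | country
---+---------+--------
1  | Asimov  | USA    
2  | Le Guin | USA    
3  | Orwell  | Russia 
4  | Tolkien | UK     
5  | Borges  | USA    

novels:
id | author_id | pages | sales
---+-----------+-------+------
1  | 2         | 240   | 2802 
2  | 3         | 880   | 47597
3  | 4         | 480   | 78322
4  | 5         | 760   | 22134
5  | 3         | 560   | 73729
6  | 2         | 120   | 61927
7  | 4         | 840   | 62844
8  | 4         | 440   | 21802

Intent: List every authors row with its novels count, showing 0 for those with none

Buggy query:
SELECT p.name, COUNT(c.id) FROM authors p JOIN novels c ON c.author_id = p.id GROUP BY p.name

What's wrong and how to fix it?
Bug: An inner join excludes parents with zero children

Fix: Use LEFT JOIN so parents without children still appear (COUNT(c.id) gives 0)

Corrected query:
SELECT p.name, COUNT(c.id) FROM authors p LEFT JOIN novels c ON c.author_id = p.id GROUP BY p.name

Result:
name    | COUNT(c.id)
--------+------------
Asimov  | 0          
Borges  | 1          
Le Guin | 2          
Orwell  | 2          
Tolkien | 3          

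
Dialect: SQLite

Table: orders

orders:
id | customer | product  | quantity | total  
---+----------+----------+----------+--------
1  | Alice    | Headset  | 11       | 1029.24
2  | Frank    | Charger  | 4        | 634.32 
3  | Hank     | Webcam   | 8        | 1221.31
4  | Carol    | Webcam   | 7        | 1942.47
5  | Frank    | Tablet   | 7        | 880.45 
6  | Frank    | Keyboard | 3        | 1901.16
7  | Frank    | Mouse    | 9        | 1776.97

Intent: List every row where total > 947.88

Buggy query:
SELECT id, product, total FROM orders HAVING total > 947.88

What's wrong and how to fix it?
Bug: HAVING filters the output of aggregation, but this query has no GROUP BY and no aggregate functions, so SQLite rejects it (HAVING clause on a non-aggregate query); the condition here is per row

Fix: Replace HAVING with WHERE since the condition applies to individual rows

Corrected query:
SELECT id, product, total FROM orders WHERE total > 947.88

Result:
id | product  | total  
---+----------+--------
1  | Headset  | 1029.24
3  | Webcam   | 1221.31
4  | Webcam   | 1942.47
6  | Keyboard | 1901.16
7  | Mouse    | 1776.97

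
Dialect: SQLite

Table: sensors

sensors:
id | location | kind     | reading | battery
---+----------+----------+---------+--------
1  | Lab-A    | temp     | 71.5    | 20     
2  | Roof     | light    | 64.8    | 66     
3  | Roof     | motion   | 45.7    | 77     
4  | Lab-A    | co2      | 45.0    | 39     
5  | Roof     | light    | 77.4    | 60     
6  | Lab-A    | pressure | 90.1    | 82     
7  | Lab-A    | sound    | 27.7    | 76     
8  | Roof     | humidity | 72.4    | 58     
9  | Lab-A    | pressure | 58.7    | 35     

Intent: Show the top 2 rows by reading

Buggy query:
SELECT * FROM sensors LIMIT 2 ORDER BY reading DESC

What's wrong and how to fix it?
Bug: ORDER BY cannot follow LIMIT; LIMIT is the final clause

Fix: Sort with ORDER BY, then apply LIMIT

Corrected query:
SELECT * FROM sensors ORDER BY reading DESC LIMIT 2

Result:
id | location | kind     | reading | battery
---+----------+----------+---------+--------
6  | Lab-A    | pressure | 90.1    | 82     
5  | Roof     | light    | 77.4    | 60     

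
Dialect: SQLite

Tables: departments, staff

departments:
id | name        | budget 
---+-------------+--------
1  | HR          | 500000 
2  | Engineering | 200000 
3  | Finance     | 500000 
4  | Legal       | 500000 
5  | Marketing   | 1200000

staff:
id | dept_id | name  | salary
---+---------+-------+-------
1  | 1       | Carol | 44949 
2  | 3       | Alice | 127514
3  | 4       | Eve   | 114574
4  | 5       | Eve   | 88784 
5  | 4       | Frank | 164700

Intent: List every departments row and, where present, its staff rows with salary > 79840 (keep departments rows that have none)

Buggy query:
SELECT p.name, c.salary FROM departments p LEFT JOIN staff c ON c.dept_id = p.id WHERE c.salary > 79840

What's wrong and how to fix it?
Bug: A WHERE condition on the right-hand table after LEFT JOIN drops unmatched parents

Fix: Move the right-table condition into the ON clause so unmatched parents are kept

Corrected query:
SELECT p.name, c.salary FROM departments p LEFT JOIN staff c ON c.dept_id = p.id AND c.salary > 79840

Result:
name        | salary
------------+-------
HR          | NULL  
Engineering | NULL  
Finance     | 127514
Legal       | 114574
Legal       | 164700
Marketing   | 88784 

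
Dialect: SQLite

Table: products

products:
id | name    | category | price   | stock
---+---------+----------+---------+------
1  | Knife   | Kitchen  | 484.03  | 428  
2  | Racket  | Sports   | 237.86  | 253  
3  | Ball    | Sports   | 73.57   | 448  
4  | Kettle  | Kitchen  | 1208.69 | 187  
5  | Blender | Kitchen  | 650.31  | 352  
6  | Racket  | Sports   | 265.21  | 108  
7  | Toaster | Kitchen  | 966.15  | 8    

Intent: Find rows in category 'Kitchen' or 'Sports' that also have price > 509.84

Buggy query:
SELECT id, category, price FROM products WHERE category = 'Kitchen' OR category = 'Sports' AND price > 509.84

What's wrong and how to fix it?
Bug: AND binds tighter than OR, so this parses as category = 'Kitchen' OR (category = 'Sports' AND price > 509.84)

Fix: Add parentheses around the OR so the AND applies to both alternatives

Corrected query:
SELECT id, category, price FROM products WHERE (category = 'Kitchen' OR category = 'Sports') AND price > 509.84

Result:
id | category | price  
---+----------+--------
4  | Kitchen  | 1208.69
5  | Kitchen  | 650.31 
7  | Kitchen  | 966.15 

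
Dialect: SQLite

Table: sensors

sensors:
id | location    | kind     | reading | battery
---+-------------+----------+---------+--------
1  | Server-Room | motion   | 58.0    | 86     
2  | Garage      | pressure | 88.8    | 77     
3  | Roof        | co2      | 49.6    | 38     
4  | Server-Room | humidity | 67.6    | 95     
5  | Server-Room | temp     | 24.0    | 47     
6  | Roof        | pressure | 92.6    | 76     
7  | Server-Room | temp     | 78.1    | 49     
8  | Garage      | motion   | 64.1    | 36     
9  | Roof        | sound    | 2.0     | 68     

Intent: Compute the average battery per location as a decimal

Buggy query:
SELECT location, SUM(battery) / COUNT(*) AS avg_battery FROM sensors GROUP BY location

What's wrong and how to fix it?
Bug: Both operands are integers, so '/' performs integer division and truncates

Fix: Multiply by 1.0 (or CAST to REAL) to force floating-point division

Corrected query:
SELECT location, SUM(battery) * 1.0 / COUNT(*) AS avg_battery FROM sensors GROUP BY location

Result:
location    | avg_battery
------------+------------
Garage      | 56.5       
Roof        | 60.666667  
Server-Room | 69.25      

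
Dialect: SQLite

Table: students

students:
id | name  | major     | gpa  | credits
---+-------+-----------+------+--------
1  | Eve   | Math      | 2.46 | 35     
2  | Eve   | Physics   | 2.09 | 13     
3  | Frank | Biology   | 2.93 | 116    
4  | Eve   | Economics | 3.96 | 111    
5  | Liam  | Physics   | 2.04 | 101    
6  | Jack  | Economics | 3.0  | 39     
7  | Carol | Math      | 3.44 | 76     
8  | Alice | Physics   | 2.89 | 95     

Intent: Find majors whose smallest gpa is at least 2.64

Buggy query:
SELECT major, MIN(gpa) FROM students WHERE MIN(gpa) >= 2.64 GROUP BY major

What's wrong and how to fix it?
Bug: MIN() in WHERE is a misuse of aggregate

Fix: Use HAVING for the per-group MIN condition

Corrected query:
SELECT major, MIN(gpa) FROM students GROUP BY major HAVING MIN(gpa) >= 2.64

Result:
major     | MIN(gpa)
----------+---------
Biology   | 2.93    
Economics | 3       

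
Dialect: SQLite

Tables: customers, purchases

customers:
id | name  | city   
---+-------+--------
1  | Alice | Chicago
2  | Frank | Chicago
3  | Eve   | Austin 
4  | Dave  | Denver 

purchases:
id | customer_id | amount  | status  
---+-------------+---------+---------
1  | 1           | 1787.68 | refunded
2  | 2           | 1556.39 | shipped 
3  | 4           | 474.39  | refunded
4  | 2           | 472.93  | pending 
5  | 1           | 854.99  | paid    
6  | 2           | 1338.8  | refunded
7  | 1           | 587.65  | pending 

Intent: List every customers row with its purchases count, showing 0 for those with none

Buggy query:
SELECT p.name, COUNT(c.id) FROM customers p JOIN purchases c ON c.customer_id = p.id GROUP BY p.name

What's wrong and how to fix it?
Bug: An inner join excludes parents with zero children

Fix: Use LEFT JOIN so parents without children still appear (COUNT(c.id) gives 0)

Corrected query:
SELECT p.name, COUNT(c.id) FROM customers p LEFT JOIN purchases c ON c.customer_id = p.id GROUP BY p.name

Result:
name  | COUNT(c.id)
------+------------
Alice | 3          
Dave  | 1          
Eve   | 0          
Frank | 3          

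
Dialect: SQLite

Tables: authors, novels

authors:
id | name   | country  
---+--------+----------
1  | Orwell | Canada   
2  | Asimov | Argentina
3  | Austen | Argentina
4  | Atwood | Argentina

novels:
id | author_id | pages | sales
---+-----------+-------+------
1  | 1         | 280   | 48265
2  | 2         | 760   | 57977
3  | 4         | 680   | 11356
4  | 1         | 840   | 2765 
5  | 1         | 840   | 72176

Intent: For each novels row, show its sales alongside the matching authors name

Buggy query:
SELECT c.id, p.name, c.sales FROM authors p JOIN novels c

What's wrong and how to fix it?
Bug: JOIN with no ON clause produces a cartesian product; every novels row pairs with every authors row

Fix: Add ON c.author_id = p.id to the JOIN

Corrected query:
SELECT c.id, p.name, c.sales FROM authors p JOIN novels c ON c.author_id = p.id

Result:
id | name   | sales
---+--------+------
1  | Orwell | 48265
2  | Asimov | 57977
3  | Atwood | 11356
4  | Orwell | 2765 
5  | Orwell | 72176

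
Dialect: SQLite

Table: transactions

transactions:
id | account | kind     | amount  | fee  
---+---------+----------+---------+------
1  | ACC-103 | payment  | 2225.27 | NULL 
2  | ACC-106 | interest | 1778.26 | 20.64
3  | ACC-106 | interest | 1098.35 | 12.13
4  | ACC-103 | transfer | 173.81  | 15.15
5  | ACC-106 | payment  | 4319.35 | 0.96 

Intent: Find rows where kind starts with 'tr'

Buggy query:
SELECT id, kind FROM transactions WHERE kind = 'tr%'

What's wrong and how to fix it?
Bug: Wildcards only work with LIKE; '=' treats '%' as a literal character

Fix: Replace '=' with LIKE so 'tr%' is treated as a pattern

Corrected query:
SELECT id, kind FROM transactions WHERE kind LIKE 'tr%'

Result:
id | kind    
---+---------
4  | transfer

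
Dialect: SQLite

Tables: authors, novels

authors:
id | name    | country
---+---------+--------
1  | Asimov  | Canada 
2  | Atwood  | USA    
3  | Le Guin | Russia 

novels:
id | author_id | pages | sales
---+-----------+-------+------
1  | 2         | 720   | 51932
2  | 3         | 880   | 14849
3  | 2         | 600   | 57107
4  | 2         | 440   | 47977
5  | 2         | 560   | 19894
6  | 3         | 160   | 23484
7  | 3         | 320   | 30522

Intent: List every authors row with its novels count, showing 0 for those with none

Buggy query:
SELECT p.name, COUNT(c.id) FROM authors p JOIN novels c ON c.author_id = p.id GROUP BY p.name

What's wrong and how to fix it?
Bug: An inner join excludes parents with zero children

Fix: Switch to LEFT JOIN to retain unmatched parent rows

Corrected query:
SELECT p.name, COUNT(c.id) FROM authors p LEFT JOIN novels c ON c.author_id = p.id GROUP BY p.name

Result:
name    | COUNT(c.id)
--------+------------
Asimov  | 0          
Atwood  | 4          
Le Guin | 3          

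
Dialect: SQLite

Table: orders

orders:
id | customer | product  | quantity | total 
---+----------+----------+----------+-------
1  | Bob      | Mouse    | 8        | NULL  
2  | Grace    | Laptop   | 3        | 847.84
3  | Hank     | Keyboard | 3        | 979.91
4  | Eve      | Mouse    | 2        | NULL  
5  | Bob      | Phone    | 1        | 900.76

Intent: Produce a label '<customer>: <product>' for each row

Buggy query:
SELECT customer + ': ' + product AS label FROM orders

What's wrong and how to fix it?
Bug: SQLite uses || for string concatenation; + coerces text to numbers (yielding 0)

Fix: Replace + with || to concatenate text

Corrected query:
SELECT customer || ': ' || product AS label FROM orders

Result:
label         
--------------
Bob: Mouse    
Grace: Laptop 
Hank: Keyboard
Eve: Mouse    
Bob: Phone    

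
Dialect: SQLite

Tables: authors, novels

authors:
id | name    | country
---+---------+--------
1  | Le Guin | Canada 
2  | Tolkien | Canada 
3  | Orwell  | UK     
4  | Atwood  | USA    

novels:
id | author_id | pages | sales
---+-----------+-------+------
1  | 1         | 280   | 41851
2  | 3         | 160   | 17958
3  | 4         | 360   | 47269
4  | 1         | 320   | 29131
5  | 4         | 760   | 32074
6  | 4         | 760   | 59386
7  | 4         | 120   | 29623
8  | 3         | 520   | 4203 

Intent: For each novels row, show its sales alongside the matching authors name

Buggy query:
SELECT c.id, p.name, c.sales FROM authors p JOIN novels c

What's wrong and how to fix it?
Bug: Missing join condition: each novels row is matched to all authors rows instead of just its own

Fix: Add ON c.author_id = p.id to the JOIN

Corrected query:
SELECT c.id, p.name, c.sales FROM authors p JOIN novels c ON c.author_id = p.id

Result:
id | name    | sales
---+---------+------
1  | Le Guin | 41851
2  | Orwell  | 17958
3  | Atwood  | 47269
4  | Le Guin | 29131
5  | Atwood  | 32074
6  | Atwood  | 59386
7  | Atwood  | 29623
8  | Orwell  | 4203 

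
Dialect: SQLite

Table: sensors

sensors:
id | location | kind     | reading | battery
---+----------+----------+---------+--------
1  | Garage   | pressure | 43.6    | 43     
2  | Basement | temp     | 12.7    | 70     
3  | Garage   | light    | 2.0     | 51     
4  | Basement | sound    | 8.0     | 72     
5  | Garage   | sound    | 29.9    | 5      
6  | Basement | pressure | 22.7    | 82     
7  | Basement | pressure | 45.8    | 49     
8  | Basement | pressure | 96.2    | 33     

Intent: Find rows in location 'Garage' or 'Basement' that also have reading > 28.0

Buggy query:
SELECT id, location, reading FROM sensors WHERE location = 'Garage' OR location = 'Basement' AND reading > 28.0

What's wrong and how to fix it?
Bug: Without parentheses, AND is evaluated before OR, so the reading filter only applies to the 'Basement' branch

Fix: Group the OR with parentheses (or use IN), then AND the threshold

Corrected query:
SELECT id, location, reading FROM sensors WHERE (location = 'Garage' OR location = 'Basement') AND reading > 28.0

Result:
id | location | reading
---+----------+--------
1  | Garage   | 43.6   
5  | Garage   | 29.9   
7  | Basement | 45.8   
8  | Basement | 96.2   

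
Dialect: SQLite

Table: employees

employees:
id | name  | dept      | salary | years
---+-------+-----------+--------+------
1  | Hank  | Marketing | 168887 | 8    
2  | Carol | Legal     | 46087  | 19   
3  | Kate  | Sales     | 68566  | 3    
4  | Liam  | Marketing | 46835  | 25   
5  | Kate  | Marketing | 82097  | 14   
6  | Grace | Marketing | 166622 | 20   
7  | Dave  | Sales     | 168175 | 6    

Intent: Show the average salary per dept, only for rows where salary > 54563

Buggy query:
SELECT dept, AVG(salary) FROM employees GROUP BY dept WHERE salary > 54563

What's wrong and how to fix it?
Bug: WHERE cannot follow GROUP BY

Fix: Place WHERE between FROM and GROUP BY

Corrected query:
SELECT dept, AVG(salary) FROM employees WHERE salary > 54563 GROUP BY dept

Result:
dept      | AVG(salary)
----------+------------
Marketing | 139202     
Sales     | 118370.5   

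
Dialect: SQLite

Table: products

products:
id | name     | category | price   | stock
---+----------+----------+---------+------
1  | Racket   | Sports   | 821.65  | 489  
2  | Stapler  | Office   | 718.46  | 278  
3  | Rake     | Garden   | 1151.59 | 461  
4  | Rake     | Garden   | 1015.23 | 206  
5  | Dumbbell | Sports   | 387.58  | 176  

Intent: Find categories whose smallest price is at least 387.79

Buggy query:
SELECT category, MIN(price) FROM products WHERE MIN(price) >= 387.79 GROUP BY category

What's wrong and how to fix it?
Bug: Aggregates like MIN are computed per group after WHERE runs

Fix: Use HAVING for the per-group MIN condition

Corrected query:
SELECT category, MIN(price) FROM products GROUP BY category HAVING MIN(price) >= 387.79

Result:
category | MIN(price)
---------+-----------
Garden   | 1015.23   
Office   | 718.46    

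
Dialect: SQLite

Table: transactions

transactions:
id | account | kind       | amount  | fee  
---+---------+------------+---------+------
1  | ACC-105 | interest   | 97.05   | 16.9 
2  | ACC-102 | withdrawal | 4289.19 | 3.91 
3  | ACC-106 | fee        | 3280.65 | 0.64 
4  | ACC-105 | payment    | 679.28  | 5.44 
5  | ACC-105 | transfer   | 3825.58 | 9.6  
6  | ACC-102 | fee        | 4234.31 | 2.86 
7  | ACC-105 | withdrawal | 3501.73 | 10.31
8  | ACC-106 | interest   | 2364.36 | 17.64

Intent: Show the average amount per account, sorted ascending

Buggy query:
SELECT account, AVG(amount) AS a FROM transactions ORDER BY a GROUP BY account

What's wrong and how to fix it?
Bug: ORDER BY appears before GROUP BY; SQL clause order requires GROUP BY first

Fix: Reorder: SELECT … FROM … GROUP BY … ORDER BY …

Corrected query:
SELECT account, AVG(amount) AS a FROM transactions GROUP BY account ORDER BY a

Result:
account | a       
--------+---------
ACC-105 | 2025.91 
ACC-106 | 2822.505
ACC-102 | 4261.75 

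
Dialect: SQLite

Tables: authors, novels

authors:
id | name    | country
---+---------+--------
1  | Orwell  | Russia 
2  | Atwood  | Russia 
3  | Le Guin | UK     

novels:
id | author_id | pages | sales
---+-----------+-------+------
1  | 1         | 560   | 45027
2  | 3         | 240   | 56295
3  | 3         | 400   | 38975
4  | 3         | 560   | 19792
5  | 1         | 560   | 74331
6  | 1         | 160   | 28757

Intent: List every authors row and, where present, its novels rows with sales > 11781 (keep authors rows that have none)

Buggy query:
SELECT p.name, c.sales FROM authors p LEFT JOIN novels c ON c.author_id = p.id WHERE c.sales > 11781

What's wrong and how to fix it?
Bug: Filtering c.sales in WHERE discards the NULL rows produced by LEFT JOIN, turning it into an inner join

Fix: Move the right-table condition into the ON clause so unmatched parents are kept

Corrected query:
SELECT p.name, c.sales FROM authors p LEFT JOIN novels c ON c.author_id = p.id AND c.sales > 11781

Result:
name    | sales
--------+------
Orwell  | 28757
Orwell  | 45027
Orwell  | 74331
Atwood  | NULL 
Le Guin | 19792
Le Guin | 38975
Le Guin | 56295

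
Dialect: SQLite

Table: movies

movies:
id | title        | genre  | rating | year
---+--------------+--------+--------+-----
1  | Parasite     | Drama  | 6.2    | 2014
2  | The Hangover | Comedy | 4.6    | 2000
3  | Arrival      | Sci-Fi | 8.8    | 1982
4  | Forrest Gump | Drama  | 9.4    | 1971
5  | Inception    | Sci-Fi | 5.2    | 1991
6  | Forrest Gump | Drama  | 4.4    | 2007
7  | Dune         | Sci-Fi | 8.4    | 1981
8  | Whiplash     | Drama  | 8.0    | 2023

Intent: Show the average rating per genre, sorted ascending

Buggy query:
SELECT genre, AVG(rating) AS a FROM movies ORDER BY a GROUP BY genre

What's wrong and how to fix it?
Bug: ORDER BY appears before GROUP BY; SQL clause order requires GROUP BY first

Fix: Move ORDER BY to the end, after GROUP BY

Corrected query:
SELECT genre, AVG(rating) AS a FROM movies GROUP BY genre ORDER BY a

Result:
genre  | a       
-------+---------
Comedy | 4.6     
Drama  | 7       
Sci-Fi | 7.466667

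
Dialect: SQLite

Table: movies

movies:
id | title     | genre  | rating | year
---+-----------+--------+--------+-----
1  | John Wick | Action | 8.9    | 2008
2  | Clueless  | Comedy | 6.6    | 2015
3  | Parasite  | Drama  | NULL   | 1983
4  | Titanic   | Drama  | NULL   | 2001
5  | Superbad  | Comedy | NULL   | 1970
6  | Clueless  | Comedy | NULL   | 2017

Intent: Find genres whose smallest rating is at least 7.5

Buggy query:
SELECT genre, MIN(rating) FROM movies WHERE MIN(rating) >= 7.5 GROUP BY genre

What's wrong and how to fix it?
Bug: Aggregates like MIN are computed per group after WHERE runs

Fix: Use HAVING for the per-group MIN condition

Corrected query:
SELECT genre, MIN(rating) FROM movies GROUP BY genre HAVING MIN(rating) >= 7.5

Result:
genre  | MIN(rating)
-------+------------
Action | 8.9        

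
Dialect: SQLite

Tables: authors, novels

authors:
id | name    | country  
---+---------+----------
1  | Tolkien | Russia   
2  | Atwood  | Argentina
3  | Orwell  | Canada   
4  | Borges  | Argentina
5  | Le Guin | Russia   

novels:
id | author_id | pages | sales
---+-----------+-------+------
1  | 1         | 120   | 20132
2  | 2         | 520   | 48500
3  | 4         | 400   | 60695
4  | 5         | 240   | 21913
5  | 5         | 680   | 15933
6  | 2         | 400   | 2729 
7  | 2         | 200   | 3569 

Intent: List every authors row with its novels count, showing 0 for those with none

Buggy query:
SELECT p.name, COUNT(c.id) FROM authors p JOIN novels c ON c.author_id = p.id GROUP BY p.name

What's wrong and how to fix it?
Bug: An inner join excludes parents with zero children

Fix: Switch to LEFT JOIN to retain unmatched parent rows

Corrected query:
SELECT p.name, COUNT(c.id) FROM authors p LEFT JOIN novels c ON c.author_id = p.id GROUP BY p.name

Result:
name    | COUNT(c.id)
--------+------------
Atwood  | 3          
Borges  | 1          
Le Guin | 2          
Orwell  | 0          
Tolkien | 1          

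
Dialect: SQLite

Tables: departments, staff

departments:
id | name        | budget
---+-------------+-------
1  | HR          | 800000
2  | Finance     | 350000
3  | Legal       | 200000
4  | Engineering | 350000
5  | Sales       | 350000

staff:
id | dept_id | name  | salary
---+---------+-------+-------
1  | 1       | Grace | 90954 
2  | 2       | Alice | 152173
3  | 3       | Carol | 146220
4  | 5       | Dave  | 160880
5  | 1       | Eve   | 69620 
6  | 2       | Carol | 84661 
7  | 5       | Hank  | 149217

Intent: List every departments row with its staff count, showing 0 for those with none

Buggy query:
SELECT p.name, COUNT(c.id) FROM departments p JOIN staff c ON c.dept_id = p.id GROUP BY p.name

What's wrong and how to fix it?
Bug: An inner join excludes parents with zero children

Fix: Use LEFT JOIN so parents without children still appear (COUNT(c.id) gives 0)

Corrected query:
SELECT p.name, COUNT(c.id) FROM departments p LEFT JOIN staff c ON c.dept_id = p.id GROUP BY p.name

Result:
name        | COUNT(c.id)
------------+------------
Engineering | 0          
Finance     | 2          
HR          | 2          
Legal       | 1          
Sales       | 2          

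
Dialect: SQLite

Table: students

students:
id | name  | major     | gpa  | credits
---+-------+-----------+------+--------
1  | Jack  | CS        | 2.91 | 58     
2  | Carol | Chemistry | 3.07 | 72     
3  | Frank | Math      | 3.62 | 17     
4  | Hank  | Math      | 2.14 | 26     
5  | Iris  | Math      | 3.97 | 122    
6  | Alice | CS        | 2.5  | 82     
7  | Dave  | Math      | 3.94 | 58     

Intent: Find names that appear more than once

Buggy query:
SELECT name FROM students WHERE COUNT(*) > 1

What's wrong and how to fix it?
Bug: COUNT(*) is an aggregate and cannot be used in WHERE

Fix: Group first, then use HAVING for the count condition

Corrected query:
SELECT name FROM students GROUP BY name HAVING COUNT(*) > 1

Result:
(no rows)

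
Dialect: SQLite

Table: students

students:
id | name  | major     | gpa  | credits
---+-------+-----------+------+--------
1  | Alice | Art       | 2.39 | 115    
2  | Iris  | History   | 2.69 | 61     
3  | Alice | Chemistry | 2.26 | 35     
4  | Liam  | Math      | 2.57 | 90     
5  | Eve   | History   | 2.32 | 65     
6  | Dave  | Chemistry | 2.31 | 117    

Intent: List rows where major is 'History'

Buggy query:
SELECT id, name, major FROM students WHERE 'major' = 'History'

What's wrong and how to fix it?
Bug: 'major' in single quotes is a string literal, not the column; the comparison is literal-vs-literal and never true

Fix: Reference the column as major without single quotes

Corrected query:
SELECT id, name, major FROM students WHERE major = 'History'

Result:
id | name | major  
---+------+--------
2  | Iris | History
5  | Eve  | History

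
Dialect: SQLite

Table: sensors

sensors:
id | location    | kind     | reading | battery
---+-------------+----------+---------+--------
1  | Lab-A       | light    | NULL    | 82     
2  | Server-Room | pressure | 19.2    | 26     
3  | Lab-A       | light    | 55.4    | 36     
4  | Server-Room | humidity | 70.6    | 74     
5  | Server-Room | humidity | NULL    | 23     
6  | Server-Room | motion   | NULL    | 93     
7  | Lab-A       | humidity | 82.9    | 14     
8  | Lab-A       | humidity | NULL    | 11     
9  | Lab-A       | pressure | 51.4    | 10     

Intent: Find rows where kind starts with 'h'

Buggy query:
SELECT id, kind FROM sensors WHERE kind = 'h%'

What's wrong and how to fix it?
Bug: Wildcards only work with LIKE; '=' treats '%' as a literal character

Fix: Replace '=' with LIKE so 'h%' is treated as a pattern

Corrected query:
SELECT id, kind FROM sensors WHERE kind LIKE 'h%'

Result:
id | kind    
---+---------
4  | humidity
5  | humidity
7  | humidity
8  | humidity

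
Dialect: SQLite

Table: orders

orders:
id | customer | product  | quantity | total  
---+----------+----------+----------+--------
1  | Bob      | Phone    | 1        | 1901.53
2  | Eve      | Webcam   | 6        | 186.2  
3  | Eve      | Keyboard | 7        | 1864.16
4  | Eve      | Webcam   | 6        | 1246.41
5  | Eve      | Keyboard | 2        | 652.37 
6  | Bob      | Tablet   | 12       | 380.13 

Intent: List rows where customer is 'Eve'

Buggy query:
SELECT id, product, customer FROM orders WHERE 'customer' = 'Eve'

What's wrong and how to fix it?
Bug: Single quotes denote string literals in SQL; the column name is being compared as a constant string

Fix: Remove the quotes around the column name (or use double quotes for an identifier)

Corrected query:
SELECT id, product, customer FROM orders WHERE customer = 'Eve'

Result:
id | product  | customer
---+----------+---------
2  | Webcam   | Eve     
3  | Keyboard | Eve     
4  | Webcam   | Eve     
5  | Keyboard | Eve     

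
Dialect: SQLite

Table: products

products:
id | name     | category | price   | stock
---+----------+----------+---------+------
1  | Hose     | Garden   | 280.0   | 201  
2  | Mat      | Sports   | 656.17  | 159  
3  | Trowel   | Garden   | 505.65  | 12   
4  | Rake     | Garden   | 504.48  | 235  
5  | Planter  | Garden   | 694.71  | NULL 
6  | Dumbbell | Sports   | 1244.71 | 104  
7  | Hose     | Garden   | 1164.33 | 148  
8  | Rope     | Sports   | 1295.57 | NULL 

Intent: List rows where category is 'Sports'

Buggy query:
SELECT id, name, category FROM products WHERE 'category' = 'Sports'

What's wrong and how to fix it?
Bug: 'category' in single quotes is a string literal, not the column; the comparison is literal-vs-literal and never true

Fix: Remove the quotes around the column name (or use double quotes for an identifier)

Corrected query:
SELECT id, name, category FROM products WHERE category = 'Sports'

Result:
id | name     | category
---+----------+---------
2  | Mat      | Sports  
6  | Dumbbell | Sports  
8  | Rope     | Sports  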